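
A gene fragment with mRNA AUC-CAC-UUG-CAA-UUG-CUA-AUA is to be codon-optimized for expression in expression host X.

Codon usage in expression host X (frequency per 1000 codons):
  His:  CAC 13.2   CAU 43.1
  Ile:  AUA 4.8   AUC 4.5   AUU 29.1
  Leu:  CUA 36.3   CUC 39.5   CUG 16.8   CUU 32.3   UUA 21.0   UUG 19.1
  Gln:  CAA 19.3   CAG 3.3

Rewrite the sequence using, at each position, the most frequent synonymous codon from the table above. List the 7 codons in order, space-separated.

Codon 1 (Ile): best is AUU at 29.1.
Codon 2 (His): best is CAU at 43.1.
Codon 3 (Leu): best is CUC at 39.5.
Codon 4 (Gln): best is CAA at 19.3.
Codon 5 (Leu): best is CUC at 39.5.
Codon 6 (Leu): best is CUC at 39.5.
Codon 7 (Ile): best is AUU at 29.1.

AUU CAU CUC CAA CUC CUC AUU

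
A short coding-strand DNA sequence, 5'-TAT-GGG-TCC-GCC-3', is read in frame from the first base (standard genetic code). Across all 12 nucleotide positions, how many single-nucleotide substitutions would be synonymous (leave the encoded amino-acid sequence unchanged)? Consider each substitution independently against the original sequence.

Codon 1 (TAT, Tyr): 1 synonymous substitution.
Codon 2 (GGG, Gly): 3 synonymous substitutions.
Codon 3 (TCC, Ser): 3 synonymous substitutions.
Codon 4 (GCC, Ala): 3 synonymous substitutions.
Total: 1 + 3 + 3 + 3 = 10.

10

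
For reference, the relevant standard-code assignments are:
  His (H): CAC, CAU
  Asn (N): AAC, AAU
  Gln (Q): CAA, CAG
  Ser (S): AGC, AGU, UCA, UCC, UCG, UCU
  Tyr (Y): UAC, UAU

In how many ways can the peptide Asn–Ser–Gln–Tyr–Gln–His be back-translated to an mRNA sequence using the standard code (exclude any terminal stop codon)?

192

Asn: 2 codons.
Ser: 6 codons.
Gln: 2 codons.
Tyr: 2 codons.
Gln: 2 codons.
His: 2 codons.
2 × 6 × 2 × 2 × 2 × 2 = 192.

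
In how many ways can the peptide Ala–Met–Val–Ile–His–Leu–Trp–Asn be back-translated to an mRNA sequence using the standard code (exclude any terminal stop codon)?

1152

Ala: 4 codons.
Met: 1 codon.
Val: 4 codons.
Ile: 3 codons.
His: 2 codons.
Leu: 6 codons.
Trp: 1 codon.
Asn: 2 codons.
4 × 1 × 4 × 3 × 2 × 6 × 1 × 2 = 1152.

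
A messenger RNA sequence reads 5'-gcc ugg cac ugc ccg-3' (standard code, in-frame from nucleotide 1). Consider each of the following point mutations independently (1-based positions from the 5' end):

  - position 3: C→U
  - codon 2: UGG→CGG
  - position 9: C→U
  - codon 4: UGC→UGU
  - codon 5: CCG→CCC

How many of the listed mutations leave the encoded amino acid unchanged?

Codon 1: GCC (Ala) → GCU (Ala) — synonymous.
Codon 2: UGG (Trp) → CGG (Arg) — missense.
Codon 3: CAC (His) → CAU (His) — synonymous.
Codon 4: UGC (Cys) → UGU (Cys) — synonymous.
Codon 5: CCG (Pro) → CCC (Pro) — synonymous.
Synonymous: 4 of 5.

4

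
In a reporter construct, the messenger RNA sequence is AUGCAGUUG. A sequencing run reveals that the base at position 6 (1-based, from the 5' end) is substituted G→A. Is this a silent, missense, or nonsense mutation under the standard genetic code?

Position 6 falls in codon 2: CAG → Gln.
After the substitution the codon is CAA → Gln.
Both encode Gln, so the change is synonymous.

silent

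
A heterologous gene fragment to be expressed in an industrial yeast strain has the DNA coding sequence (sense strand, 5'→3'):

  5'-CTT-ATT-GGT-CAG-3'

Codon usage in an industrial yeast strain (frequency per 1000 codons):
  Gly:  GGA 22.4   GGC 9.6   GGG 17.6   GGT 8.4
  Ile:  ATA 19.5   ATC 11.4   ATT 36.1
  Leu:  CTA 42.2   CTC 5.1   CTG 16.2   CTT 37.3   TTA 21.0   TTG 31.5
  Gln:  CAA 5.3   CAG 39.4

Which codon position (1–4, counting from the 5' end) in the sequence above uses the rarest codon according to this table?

Codon 1 CTT (Leu): 37.3 per 1000.
Codon 2 ATT (Ile): 36.1 per 1000.
Codon 3 GGT (Gly): 8.4 per 1000.
Codon 4 CAG (Gln): 39.4 per 1000.
Lowest frequency is 8.4 at codon 3.

3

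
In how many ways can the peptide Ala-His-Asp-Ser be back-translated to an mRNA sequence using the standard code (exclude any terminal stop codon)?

Ala: 4 codons.
His: 2 codons.
Asp: 2 codons.
Ser: 6 codons.
4 × 2 × 2 × 6 = 96.

96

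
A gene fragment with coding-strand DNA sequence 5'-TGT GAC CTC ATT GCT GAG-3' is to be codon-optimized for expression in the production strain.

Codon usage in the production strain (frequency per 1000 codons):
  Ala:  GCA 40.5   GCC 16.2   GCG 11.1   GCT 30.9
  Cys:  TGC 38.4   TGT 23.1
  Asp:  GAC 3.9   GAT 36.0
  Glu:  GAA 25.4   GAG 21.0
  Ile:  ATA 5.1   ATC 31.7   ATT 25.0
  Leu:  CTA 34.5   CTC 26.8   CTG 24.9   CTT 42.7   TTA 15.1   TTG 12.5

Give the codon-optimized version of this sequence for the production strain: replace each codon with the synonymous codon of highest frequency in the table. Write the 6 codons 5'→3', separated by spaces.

TGC GAT CTT ATC GCA GAA

Codon 1 (Cys): best is TGC at 38.4.
Codon 2 (Asp): best is GAT at 36.0.
Codon 3 (Leu): best is CTT at 42.7.
Codon 4 (Ile): best is ATC at 31.7.
Codon 5 (Ala): best is GCA at 40.5.
Codon 6 (Glu): best is GAA at 25.4.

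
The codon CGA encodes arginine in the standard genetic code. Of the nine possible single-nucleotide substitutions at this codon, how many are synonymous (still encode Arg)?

4

Position 1: AGA → 1 synonymous.
Position 2: none → 0 synonymous.
Position 3: CGU, CGC, CGG → 3 synonymous.
Total: 1 + 0 + 3 = 4.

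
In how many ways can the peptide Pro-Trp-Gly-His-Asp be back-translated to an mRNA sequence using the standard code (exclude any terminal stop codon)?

Pro: 4 codons.
Trp: 1 codon.
Gly: 4 codons.
His: 2 codons.
Asp: 2 codons.
4 × 1 × 4 × 2 × 2 = 64.

64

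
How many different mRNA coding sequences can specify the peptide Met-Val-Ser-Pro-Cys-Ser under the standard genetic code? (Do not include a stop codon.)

Met: 1 codon.
Val: 4 codons.
Ser: 6 codons.
Pro: 4 codons.
Cys: 2 codons.
Ser: 6 codons.
1 × 4 × 6 × 4 × 2 × 6 = 1152.

1152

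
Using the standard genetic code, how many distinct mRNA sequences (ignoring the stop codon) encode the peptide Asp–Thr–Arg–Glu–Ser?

576

Asp: 2 codons.
Thr: 4 codons.
Arg: 6 codons.
Glu: 2 codons.
Ser: 6 codons.
2 × 4 × 6 × 2 × 6 = 576.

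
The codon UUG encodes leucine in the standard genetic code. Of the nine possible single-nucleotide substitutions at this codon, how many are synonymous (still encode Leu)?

Position 1: CUG → 1 synonymous.
Position 2: none → 0 synonymous.
Position 3: UUA → 1 synonymous.
Total: 1 + 0 + 1 = 2.

2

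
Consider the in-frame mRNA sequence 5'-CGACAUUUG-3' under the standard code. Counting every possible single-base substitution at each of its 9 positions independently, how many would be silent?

7

Codon 1 (CGA, Arg): 4 synonymous substitutions.
Codon 2 (CAU, His): 1 synonymous substitution.
Codon 3 (UUG, Leu): 2 synonymous substitutions.
Total: 4 + 1 + 2 = 7.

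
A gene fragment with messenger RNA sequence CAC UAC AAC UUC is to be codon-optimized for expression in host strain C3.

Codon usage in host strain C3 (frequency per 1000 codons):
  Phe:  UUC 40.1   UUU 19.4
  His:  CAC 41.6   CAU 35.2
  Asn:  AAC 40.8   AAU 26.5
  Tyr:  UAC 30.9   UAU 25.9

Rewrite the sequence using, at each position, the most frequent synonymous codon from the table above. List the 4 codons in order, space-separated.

CAC UAC AAC UUC

Codon 1 (His): best is CAC at 41.6.
Codon 2 (Tyr): best is UAC at 30.9.
Codon 3 (Asn): best is AAC at 40.8.
Codon 4 (Phe): best is UUC at 40.1.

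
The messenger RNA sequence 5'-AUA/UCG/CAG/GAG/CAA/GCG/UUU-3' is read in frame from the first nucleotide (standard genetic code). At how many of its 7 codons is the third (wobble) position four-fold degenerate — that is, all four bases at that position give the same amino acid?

2

Codon 1 AUA (Ile): third position 3-fold.
Codon 2 UCG (Ser): third position 4-fold.
Codon 3 CAG (Gln): third position 2-fold.
Codon 4 GAG (Glu): third position 2-fold.
Codon 5 CAA (Gln): third position 2-fold.
Codon 6 GCG (Ala): third position 4-fold.
Codon 7 UUU (Phe): third position 2-fold.
Four-fold degenerate third positions: 2.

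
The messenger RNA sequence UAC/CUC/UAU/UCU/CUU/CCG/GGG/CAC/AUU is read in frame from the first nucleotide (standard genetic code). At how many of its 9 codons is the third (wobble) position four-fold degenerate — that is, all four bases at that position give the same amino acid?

Codon 1 UAC (Tyr): third position 2-fold.
Codon 2 CUC (Leu): third position 4-fold.
Codon 3 UAU (Tyr): third position 2-fold.
Codon 4 UCU (Ser): third position 4-fold.
Codon 5 CUU (Leu): third position 4-fold.
Codon 6 CCG (Pro): third position 4-fold.
Codon 7 GGG (Gly): third position 4-fold.
Codon 8 CAC (His): third position 2-fold.
Codon 9 AUU (Ile): third position 3-fold.
Four-fold degenerate third positions: 5.

5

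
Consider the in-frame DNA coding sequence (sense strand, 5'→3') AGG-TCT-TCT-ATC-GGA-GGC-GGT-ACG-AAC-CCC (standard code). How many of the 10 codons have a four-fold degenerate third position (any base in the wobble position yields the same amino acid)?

Codon 1 AGG (Arg): third position 2-fold.
Codon 2 TCT (Ser): third position 4-fold.
Codon 3 TCT (Ser): third position 4-fold.
Codon 4 ATC (Ile): third position 3-fold.
Codon 5 GGA (Gly): third position 4-fold.
Codon 6 GGC (Gly): third position 4-fold.
Codon 7 GGT (Gly): third position 4-fold.
Codon 8 ACG (Thr): third position 4-fold.
Codon 9 AAC (Asn): third position 2-fold.
Codon 10 CCC (Pro): third position 4-fold.
Four-fold degenerate third positions: 7.

7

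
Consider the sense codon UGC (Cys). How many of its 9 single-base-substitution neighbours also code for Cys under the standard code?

Position 1: none → 0 synonymous.
Position 2: none → 0 synonymous.
Position 3: UGU → 1 synonymous.
Total: 0 + 0 + 1 = 1.

1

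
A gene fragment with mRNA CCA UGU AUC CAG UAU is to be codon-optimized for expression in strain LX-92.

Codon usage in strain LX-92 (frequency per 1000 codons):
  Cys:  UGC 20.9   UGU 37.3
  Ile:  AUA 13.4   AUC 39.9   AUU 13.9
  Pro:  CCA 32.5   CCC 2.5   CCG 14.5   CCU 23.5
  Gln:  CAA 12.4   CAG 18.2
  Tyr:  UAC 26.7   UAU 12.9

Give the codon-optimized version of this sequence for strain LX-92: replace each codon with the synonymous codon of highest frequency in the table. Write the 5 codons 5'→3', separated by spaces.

Codon 1 (Pro): best is CCA at 32.5.
Codon 2 (Cys): best is UGU at 37.3.
Codon 3 (Ile): best is AUC at 39.9.
Codon 4 (Gln): best is CAG at 18.2.
Codon 5 (Tyr): best is UAC at 26.7.

CCA UGU AUC CAG UAC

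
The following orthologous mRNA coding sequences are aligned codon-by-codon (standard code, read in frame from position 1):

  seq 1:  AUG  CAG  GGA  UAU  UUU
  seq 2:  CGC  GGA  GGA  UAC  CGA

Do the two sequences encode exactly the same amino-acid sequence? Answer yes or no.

no

Codon 1: AUG Met / CGC Arg — nonsynonymous.
Codon 2: CAG Gln / GGA Gly — nonsynonymous.
Codon 3: GGA Gly / GGA Gly — identical.
Codon 4: UAU Tyr / UAC Tyr — synonymous.
Codon 5: UUU Phe / CGA Arg — nonsynonymous.
Nonsynonymous differences: 3 → different protein.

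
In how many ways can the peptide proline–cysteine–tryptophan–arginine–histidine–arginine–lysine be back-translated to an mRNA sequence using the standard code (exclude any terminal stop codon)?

1152

Pro: 4 codons.
Cys: 2 codons.
Trp: 1 codon.
Arg: 6 codons.
His: 2 codons.
Arg: 6 codons.
Lys: 2 codons.
4 × 2 × 1 × 6 × 2 × 6 × 2 = 1152.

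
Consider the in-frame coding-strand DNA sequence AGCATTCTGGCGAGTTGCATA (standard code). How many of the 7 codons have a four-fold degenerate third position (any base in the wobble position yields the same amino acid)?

2

Codon 1 AGC (Ser): third position 2-fold.
Codon 2 ATT (Ile): third position 3-fold.
Codon 3 CTG (Leu): third position 4-fold.
Codon 4 GCG (Ala): third position 4-fold.
Codon 5 AGT (Ser): third position 2-fold.
Codon 6 TGC (Cys): third position 2-fold.
Codon 7 ATA (Ile): third position 3-fold.
Four-fold degenerate third positions: 2.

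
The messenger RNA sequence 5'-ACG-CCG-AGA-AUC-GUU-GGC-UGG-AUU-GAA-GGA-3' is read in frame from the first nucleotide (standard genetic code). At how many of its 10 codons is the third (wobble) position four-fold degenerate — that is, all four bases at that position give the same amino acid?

5

Codon 1 ACG (Thr): third position 4-fold.
Codon 2 CCG (Pro): third position 4-fold.
Codon 3 AGA (Arg): third position 2-fold.
Codon 4 AUC (Ile): third position 3-fold.
Codon 5 GUU (Val): third position 4-fold.
Codon 6 GGC (Gly): third position 4-fold.
Codon 7 UGG (Trp): third position 1-fold.
Codon 8 AUU (Ile): third position 3-fold.
Codon 9 GAA (Glu): third position 2-fold.
Codon 10 GGA (Gly): third position 4-fold.
Four-fold degenerate third positions: 5.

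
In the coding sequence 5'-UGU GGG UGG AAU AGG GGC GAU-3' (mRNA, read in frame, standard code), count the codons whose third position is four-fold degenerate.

2

Codon 1 UGU (Cys): third position 2-fold.
Codon 2 GGG (Gly): third position 4-fold.
Codon 3 UGG (Trp): third position 1-fold.
Codon 4 AAU (Asn): third position 2-fold.
Codon 5 AGG (Arg): third position 2-fold.
Codon 6 GGC (Gly): third position 4-fold.
Codon 7 GAU (Asp): third position 2-fold.
Four-fold degenerate third positions: 2.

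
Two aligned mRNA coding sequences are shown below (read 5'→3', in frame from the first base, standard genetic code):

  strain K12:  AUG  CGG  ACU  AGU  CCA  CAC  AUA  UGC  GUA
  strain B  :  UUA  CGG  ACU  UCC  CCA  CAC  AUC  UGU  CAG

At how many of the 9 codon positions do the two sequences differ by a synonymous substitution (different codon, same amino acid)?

Codon 1: AUG Met / UUA Leu — nonsynonymous.
Codon 2: CGG Arg / CGG Arg — identical.
Codon 3: ACU Thr / ACU Thr — identical.
Codon 4: AGU Ser / UCC Ser — synonymous.
Codon 5: CCA Pro / CCA Pro — identical.
Codon 6: CAC His / CAC His — identical.
Codon 7: AUA Ile / AUC Ile — synonymous.
Codon 8: UGC Cys / UGU Cys — synonymous.
Codon 9: GUA Val / CAG Gln — nonsynonymous.
Synonymous differences: 3.

3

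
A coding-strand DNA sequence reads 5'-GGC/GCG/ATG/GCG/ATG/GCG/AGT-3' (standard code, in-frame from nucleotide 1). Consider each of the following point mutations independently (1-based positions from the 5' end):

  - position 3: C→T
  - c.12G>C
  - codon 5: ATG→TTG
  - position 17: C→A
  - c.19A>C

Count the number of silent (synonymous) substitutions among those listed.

Codon 1: GGC (Gly) → GGT (Gly) — synonymous.
Codon 4: GCG (Ala) → GCC (Ala) — synonymous.
Codon 5: ATG (Met) → TTG (Leu) — missense.
Codon 6: GCG (Ala) → GAG (Glu) — missense.
Codon 7: AGT (Ser) → CGT (Arg) — missense.
Synonymous: 2 of 5.

2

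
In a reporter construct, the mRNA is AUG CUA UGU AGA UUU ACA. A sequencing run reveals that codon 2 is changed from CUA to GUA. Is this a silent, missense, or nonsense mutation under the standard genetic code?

Position 4 falls in codon 2: CUA → Leu.
After the substitution the codon is GUA → Val.
Leu ≠ Val, so this is a missense mutation.

missense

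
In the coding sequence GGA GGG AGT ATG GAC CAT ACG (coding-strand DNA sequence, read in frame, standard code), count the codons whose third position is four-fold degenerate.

3

Codon 1 GGA (Gly): third position 4-fold.
Codon 2 GGG (Gly): third position 4-fold.
Codon 3 AGT (Ser): third position 2-fold.
Codon 4 ATG (Met): third position 1-fold.
Codon 5 GAC (Asp): third position 2-fold.
Codon 6 CAT (His): third position 2-fold.
Codon 7 ACG (Thr): third position 4-fold.
Four-fold degenerate third positions: 3.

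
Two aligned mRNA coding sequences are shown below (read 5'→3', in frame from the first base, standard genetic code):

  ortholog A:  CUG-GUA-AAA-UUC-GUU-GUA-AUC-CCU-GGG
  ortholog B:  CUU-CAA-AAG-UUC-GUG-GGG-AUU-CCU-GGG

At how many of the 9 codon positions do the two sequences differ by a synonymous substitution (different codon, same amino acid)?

4

Codon 1: CUG Leu / CUU Leu — synonymous.
Codon 2: GUA Val / CAA Gln — nonsynonymous.
Codon 3: AAA Lys / AAG Lys — synonymous.
Codon 4: UUC Phe / UUC Phe — identical.
Codon 5: GUU Val / GUG Val — synonymous.
Codon 6: GUA Val / GGG Gly — nonsynonymous.
Codon 7: AUC Ile / AUU Ile — synonymous.
Codon 8: CCU Pro / CCU Pro — identical.
Codon 9: GGG Gly / GGG Gly — identical.
Synonymous differences: 4.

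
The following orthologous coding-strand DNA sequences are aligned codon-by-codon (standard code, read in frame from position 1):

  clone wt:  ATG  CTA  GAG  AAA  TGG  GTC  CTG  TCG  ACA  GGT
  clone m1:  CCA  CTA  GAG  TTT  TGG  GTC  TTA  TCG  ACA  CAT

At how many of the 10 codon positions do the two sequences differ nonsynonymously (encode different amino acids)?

Codon 1: ATG Met / CCA Pro — nonsynonymous.
Codon 2: CTA Leu / CTA Leu — identical.
Codon 3: GAG Glu / GAG Glu — identical.
Codon 4: AAA Lys / TTT Phe — nonsynonymous.
Codon 5: TGG Trp / TGG Trp — identical.
Codon 6: GTC Val / GTC Val — identical.
Codon 7: CTG Leu / TTA Leu — synonymous.
Codon 8: TCG Ser / TCG Ser — identical.
Codon 9: ACA Thr / ACA Thr — identical.
Codon 10: GGT Gly / CAT His — nonsynonymous.
Nonsynonymous differences: 3.

3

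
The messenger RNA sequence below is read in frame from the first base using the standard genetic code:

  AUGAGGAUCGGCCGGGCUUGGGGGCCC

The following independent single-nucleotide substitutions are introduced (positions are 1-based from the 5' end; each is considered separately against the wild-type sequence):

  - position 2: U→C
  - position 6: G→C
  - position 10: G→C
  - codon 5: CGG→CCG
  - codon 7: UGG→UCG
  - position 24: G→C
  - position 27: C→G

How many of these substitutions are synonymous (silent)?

2

Codon 1: AUG (Met) → ACG (Thr) — missense.
Codon 2: AGG (Arg) → AGC (Ser) — missense.
Codon 4: GGC (Gly) → CGC (Arg) — missense.
Codon 5: CGG (Arg) → CCG (Pro) — missense.
Codon 7: UGG (Trp) → UCG (Ser) — missense.
Codon 8: GGG (Gly) → GGC (Gly) — synonymous.
Codon 9: CCC (Pro) → CCG (Pro) — synonymous.
Synonymous: 2 of 7.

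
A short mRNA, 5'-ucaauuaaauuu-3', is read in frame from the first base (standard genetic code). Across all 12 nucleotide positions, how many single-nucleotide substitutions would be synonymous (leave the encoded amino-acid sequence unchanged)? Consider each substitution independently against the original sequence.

Codon 1 (UCA, Ser): 3 synonymous substitutions.
Codon 2 (AUU, Ile): 2 synonymous substitutions.
Codon 3 (AAA, Lys): 1 synonymous substitution.
Codon 4 (UUU, Phe): 1 synonymous substitution.
Total: 3 + 2 + 1 + 1 = 7.

7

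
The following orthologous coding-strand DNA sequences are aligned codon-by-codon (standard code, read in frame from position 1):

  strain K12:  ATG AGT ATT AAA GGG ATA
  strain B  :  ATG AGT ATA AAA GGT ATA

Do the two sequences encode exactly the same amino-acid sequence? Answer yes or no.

Codon 1: ATG Met / ATG Met — identical.
Codon 2: AGT Ser / AGT Ser — identical.
Codon 3: ATT Ile / ATA Ile — synonymous.
Codon 4: AAA Lys / AAA Lys — identical.
Codon 5: GGG Gly / GGT Gly — synonymous.
Codon 6: ATA Ile / ATA Ile — identical.
Nonsynonymous differences: 0 → same protein.

yes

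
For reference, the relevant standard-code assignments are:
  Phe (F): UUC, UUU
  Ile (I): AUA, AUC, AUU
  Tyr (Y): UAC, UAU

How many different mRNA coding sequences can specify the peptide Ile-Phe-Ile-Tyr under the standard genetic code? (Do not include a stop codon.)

36

Ile: 3 codons.
Phe: 2 codons.
Ile: 3 codons.
Tyr: 2 codons.
3 × 2 × 3 × 2 = 36.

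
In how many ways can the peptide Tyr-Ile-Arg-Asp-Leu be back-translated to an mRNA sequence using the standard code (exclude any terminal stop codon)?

432

Tyr: 2 codons.
Ile: 3 codons.
Arg: 6 codons.
Asp: 2 codons.
Leu: 6 codons.
2 × 3 × 6 × 2 × 6 = 432.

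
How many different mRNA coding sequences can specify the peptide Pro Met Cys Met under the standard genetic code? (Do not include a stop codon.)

8

Pro: 4 codons.
Met: 1 codon.
Cys: 2 codons.
Met: 1 codon.
4 × 1 × 2 × 1 = 8.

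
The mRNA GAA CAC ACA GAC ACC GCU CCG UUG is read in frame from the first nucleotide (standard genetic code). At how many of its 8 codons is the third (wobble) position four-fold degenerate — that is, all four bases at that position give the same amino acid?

Codon 1 GAA (Glu): third position 2-fold.
Codon 2 CAC (His): third position 2-fold.
Codon 3 ACA (Thr): third position 4-fold.
Codon 4 GAC (Asp): third position 2-fold.
Codon 5 ACC (Thr): third position 4-fold.
Codon 6 GCU (Ala): third position 4-fold.
Codon 7 CCG (Pro): third position 4-fold.
Codon 8 UUG (Leu): third position 2-fold.
Four-fold degenerate third positions: 4.

4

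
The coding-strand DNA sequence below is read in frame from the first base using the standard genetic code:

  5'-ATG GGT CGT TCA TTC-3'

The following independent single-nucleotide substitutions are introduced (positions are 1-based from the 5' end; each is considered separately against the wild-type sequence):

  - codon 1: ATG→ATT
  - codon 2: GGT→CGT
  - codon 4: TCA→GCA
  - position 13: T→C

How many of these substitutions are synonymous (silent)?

Codon 1: ATG (Met) → ATT (Ile) — missense.
Codon 2: GGT (Gly) → CGT (Arg) — missense.
Codon 4: TCA (Ser) → GCA (Ala) — missense.
Codon 5: TTC (Phe) → CTC (Leu) — missense.
Synonymous: 0 of 4.

0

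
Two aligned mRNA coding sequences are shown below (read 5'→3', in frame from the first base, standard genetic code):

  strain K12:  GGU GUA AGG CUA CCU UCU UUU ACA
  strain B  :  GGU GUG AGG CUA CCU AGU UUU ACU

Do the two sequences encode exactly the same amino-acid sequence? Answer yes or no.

yes

Codon 1: GGU Gly / GGU Gly — identical.
Codon 2: GUA Val / GUG Val — synonymous.
Codon 3: AGG Arg / AGG Arg — identical.
Codon 4: CUA Leu / CUA Leu — identical.
Codon 5: CCU Pro / CCU Pro — identical.
Codon 6: UCU Ser / AGU Ser — synonymous.
Codon 7: UUU Phe / UUU Phe — identical.
Codon 8: ACA Thr / ACU Thr — synonymous.
Nonsynonymous differences: 0 → same protein.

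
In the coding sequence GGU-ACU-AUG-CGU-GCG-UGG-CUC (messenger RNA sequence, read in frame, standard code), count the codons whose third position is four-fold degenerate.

Codon 1 GGU (Gly): third position 4-fold.
Codon 2 ACU (Thr): third position 4-fold.
Codon 3 AUG (Met): third position 1-fold.
Codon 4 CGU (Arg): third position 4-fold.
Codon 5 GCG (Ala): third position 4-fold.
Codon 6 UGG (Trp): third position 1-fold.
Codon 7 CUC (Leu): third position 4-fold.
Four-fold degenerate third positions: 5.

5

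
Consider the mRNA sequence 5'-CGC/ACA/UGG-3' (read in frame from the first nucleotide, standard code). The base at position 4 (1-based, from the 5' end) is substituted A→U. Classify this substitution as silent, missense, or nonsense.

missense

Position 4 falls in codon 2: ACA → Thr.
After the substitution the codon is UCA → Ser.
Thr ≠ Ser, so this is a missense mutation.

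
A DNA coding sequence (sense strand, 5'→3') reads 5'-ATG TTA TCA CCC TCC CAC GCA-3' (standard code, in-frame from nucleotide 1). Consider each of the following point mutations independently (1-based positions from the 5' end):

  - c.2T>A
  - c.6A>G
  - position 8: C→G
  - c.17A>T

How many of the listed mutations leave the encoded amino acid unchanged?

1

Codon 1: ATG (Met) → AAG (Lys) — missense.
Codon 2: TTA (Leu) → TTG (Leu) — synonymous.
Codon 3: TCA (Ser) → TGA (Stop) — nonsense.
Codon 6: CAC (His) → CTC (Leu) — missense.
Synonymous: 1 of 4.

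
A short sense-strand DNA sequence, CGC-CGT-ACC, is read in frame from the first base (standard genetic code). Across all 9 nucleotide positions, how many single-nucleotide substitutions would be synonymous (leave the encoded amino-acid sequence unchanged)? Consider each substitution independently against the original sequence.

Codon 1 (CGC, Arg): 3 synonymous substitutions.
Codon 2 (CGT, Arg): 3 synonymous substitutions.
Codon 3 (ACC, Thr): 3 synonymous substitutions.
Total: 3 + 3 + 3 = 9.

9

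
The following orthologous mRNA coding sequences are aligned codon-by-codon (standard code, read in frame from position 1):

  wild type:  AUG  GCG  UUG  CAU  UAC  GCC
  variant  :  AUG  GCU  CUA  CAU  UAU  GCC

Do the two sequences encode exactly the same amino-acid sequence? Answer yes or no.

yes

Codon 1: AUG Met / AUG Met — identical.
Codon 2: GCG Ala / GCU Ala — synonymous.
Codon 3: UUG Leu / CUA Leu — synonymous.
Codon 4: CAU His / CAU His — identical.
Codon 5: UAC Tyr / UAU Tyr — synonymous.
Codon 6: GCC Ala / GCC Ala — identical.
Nonsynonymous differences: 0 → same protein.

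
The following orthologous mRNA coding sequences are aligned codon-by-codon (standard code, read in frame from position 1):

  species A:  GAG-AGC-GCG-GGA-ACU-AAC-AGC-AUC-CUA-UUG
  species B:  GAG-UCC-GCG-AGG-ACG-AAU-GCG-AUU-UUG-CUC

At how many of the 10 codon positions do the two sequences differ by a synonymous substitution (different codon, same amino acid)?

Codon 1: GAG Glu / GAG Glu — identical.
Codon 2: AGC Ser / UCC Ser — synonymous.
Codon 3: GCG Ala / GCG Ala — identical.
Codon 4: GGA Gly / AGG Arg — nonsynonymous.
Codon 5: ACU Thr / ACG Thr — synonymous.
Codon 6: AAC Asn / AAU Asn — synonymous.
Codon 7: AGC Ser / GCG Ala — nonsynonymous.
Codon 8: AUC Ile / AUU Ile — synonymous.
Codon 9: CUA Leu / UUG Leu — synonymous.
Codon 10: UUG Leu / CUC Leu — synonymous.
Synonymous differences: 6.

6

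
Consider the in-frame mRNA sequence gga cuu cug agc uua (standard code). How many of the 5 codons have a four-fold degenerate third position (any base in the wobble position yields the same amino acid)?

3

Codon 1 GGA (Gly): third position 4-fold.
Codon 2 CUU (Leu): third position 4-fold.
Codon 3 CUG (Leu): third position 4-fold.
Codon 4 AGC (Ser): third position 2-fold.
Codon 5 UUA (Leu): third position 2-fold.
Four-fold degenerate third positions: 3.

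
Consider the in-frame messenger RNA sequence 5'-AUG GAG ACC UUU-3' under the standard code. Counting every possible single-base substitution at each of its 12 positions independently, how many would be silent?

Codon 1 (AUG, Met): 0 synonymous substitutions.
Codon 2 (GAG, Glu): 1 synonymous substitution.
Codon 3 (ACC, Thr): 3 synonymous substitutions.
Codon 4 (UUU, Phe): 1 synonymous substitution.
Total: 0 + 1 + 3 + 1 = 5.

5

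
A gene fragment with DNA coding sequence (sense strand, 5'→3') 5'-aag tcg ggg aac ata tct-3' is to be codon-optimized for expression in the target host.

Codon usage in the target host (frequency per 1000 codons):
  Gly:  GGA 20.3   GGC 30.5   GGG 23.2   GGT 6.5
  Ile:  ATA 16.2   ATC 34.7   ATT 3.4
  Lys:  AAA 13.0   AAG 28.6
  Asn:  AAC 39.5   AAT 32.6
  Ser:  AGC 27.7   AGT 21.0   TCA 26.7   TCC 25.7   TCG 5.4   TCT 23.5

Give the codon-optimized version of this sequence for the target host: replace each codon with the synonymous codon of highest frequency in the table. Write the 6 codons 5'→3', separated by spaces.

Codon 1 (Lys): best is AAG at 28.6.
Codon 2 (Ser): best is AGC at 27.7.
Codon 3 (Gly): best is GGC at 30.5.
Codon 4 (Asn): best is AAC at 39.5.
Codon 5 (Ile): best is ATC at 34.7.
Codon 6 (Ser): best is AGC at 27.7.

AAG AGC GGC AAC ATC AGC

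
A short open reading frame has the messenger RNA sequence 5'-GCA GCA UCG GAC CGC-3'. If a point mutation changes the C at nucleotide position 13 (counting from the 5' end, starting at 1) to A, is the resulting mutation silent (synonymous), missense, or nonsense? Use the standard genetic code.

missense

Position 13 falls in codon 5: CGC → Arg.
After the substitution the codon is AGC → Ser.
Arg ≠ Ser, so this is a missense mutation.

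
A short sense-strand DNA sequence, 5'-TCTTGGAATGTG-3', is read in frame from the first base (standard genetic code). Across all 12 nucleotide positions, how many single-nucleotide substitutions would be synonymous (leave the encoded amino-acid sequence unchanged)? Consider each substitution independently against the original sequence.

Codon 1 (TCT, Ser): 3 synonymous substitutions.
Codon 2 (TGG, Trp): 0 synonymous substitutions.
Codon 3 (AAT, Asn): 1 synonymous substitution.
Codon 4 (GTG, Val): 3 synonymous substitutions.
Total: 3 + 0 + 1 + 3 = 7.

7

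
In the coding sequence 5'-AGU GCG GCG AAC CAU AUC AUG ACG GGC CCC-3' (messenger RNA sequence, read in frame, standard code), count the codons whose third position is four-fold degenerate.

5

Codon 1 AGU (Ser): third position 2-fold.
Codon 2 GCG (Ala): third position 4-fold.
Codon 3 GCG (Ala): third position 4-fold.
Codon 4 AAC (Asn): third position 2-fold.
Codon 5 CAU (His): third position 2-fold.
Codon 6 AUC (Ile): third position 3-fold.
Codon 7 AUG (Met): third position 1-fold.
Codon 8 ACG (Thr): third position 4-fold.
Codon 9 GGC (Gly): third position 4-fold.
Codon 10 CCC (Pro): third position 4-fold.
Four-fold degenerate third positions: 5.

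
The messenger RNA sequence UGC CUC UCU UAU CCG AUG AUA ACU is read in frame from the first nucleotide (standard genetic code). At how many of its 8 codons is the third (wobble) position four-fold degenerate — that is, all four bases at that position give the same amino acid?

4

Codon 1 UGC (Cys): third position 2-fold.
Codon 2 CUC (Leu): third position 4-fold.
Codon 3 UCU (Ser): third position 4-fold.
Codon 4 UAU (Tyr): third position 2-fold.
Codon 5 CCG (Pro): third position 4-fold.
Codon 6 AUG (Met): third position 1-fold.
Codon 7 AUA (Ile): third position 3-fold.
Codon 8 ACU (Thr): third position 4-fold.
Four-fold degenerate third positions: 4.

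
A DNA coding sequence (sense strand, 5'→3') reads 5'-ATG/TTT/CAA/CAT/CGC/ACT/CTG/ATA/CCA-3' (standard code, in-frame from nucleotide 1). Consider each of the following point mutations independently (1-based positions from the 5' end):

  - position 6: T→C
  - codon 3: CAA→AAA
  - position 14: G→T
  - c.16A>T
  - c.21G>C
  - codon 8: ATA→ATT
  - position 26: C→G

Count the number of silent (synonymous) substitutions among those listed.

Codon 2: TTT (Phe) → TTC (Phe) — synonymous.
Codon 3: CAA (Gln) → AAA (Lys) — missense.
Codon 5: CGC (Arg) → CTC (Leu) — missense.
Codon 6: ACT (Thr) → TCT (Ser) — missense.
Codon 7: CTG (Leu) → CTC (Leu) — synonymous.
Codon 8: ATA (Ile) → ATT (Ile) — synonymous.
Codon 9: CCA (Pro) → CGA (Arg) — missense.
Synonymous: 3 of 7.

3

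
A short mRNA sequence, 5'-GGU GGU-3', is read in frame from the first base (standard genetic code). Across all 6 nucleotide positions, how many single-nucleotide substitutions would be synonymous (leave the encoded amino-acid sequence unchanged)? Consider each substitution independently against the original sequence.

6

Codon 1 (GGU, Gly): 3 synonymous substitutions.
Codon 2 (GGU, Gly): 3 synonymous substitutions.
Total: 3 + 3 = 6.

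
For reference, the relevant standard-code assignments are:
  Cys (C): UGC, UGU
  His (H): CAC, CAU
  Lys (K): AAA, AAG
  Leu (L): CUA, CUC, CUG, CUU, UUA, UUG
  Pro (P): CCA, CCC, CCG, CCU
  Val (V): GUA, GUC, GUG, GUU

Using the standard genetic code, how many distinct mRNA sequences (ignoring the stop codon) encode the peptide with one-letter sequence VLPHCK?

Val: 4 codons.
Leu: 6 codons.
Pro: 4 codons.
His: 2 codons.
Cys: 2 codons.
Lys: 2 codons.
4 × 6 × 4 × 2 × 2 × 2 = 768.

768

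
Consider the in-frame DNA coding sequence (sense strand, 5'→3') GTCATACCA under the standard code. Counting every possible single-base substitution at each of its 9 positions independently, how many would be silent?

Codon 1 (GTC, Val): 3 synonymous substitutions.
Codon 2 (ATA, Ile): 2 synonymous substitutions.
Codon 3 (CCA, Pro): 3 synonymous substitutions.
Total: 3 + 2 + 3 = 8.

8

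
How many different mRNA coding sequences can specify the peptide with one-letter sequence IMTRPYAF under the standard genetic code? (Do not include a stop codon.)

4608

Ile: 3 codons.
Met: 1 codon.
Thr: 4 codons.
Arg: 6 codons.
Pro: 4 codons.
Tyr: 2 codons.
Ala: 4 codons.
Phe: 2 codons.
3 × 1 × 4 × 6 × 4 × 2 × 4 × 2 = 4608.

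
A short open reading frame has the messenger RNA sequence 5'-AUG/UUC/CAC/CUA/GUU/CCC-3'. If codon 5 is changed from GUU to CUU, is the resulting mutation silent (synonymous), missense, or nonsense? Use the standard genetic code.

Position 13 falls in codon 5: GUU → Val.
After the substitution the codon is CUU → Leu.
Val ≠ Leu, so this is a missense mutation.

missense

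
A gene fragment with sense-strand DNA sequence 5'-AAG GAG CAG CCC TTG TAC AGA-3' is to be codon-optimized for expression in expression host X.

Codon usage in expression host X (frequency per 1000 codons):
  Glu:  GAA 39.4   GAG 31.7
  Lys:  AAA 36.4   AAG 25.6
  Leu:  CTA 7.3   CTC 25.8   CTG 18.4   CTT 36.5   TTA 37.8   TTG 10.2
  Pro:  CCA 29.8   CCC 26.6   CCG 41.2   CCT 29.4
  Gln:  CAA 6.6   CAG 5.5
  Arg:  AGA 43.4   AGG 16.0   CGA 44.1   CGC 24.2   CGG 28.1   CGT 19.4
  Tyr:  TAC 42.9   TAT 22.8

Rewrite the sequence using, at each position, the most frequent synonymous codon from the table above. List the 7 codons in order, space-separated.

Codon 1 (Lys): best is AAA at 36.4.
Codon 2 (Glu): best is GAA at 39.4.
Codon 3 (Gln): best is CAA at 6.6.
Codon 4 (Pro): best is CCG at 41.2.
Codon 5 (Leu): best is TTA at 37.8.
Codon 6 (Tyr): best is TAC at 42.9.
Codon 7 (Arg): best is CGA at 44.1.

AAA GAA CAA CCG TTA TAC CGA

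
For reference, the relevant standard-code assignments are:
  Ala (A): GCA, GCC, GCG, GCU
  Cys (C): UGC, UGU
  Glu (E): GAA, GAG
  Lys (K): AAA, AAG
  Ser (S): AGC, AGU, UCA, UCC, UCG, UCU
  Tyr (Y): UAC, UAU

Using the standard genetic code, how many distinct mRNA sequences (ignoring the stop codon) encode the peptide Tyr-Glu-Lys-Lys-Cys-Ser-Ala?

768

Tyr: 2 codons.
Glu: 2 codons.
Lys: 2 codons.
Lys: 2 codons.
Cys: 2 codons.
Ser: 6 codons.
Ala: 4 codons.
2 × 2 × 2 × 2 × 2 × 6 × 4 = 768.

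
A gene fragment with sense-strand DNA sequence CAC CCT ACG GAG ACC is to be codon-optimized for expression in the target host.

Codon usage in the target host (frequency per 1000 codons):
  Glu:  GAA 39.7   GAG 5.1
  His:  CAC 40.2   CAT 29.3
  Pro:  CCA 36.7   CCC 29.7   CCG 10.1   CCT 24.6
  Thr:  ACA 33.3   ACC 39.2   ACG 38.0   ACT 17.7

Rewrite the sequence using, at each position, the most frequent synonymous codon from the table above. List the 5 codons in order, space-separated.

CAC CCA ACC GAA ACC

Codon 1 (His): best is CAC at 40.2.
Codon 2 (Pro): best is CCA at 36.7.
Codon 3 (Thr): best is ACC at 39.2.
Codon 4 (Glu): best is GAA at 39.7.
Codon 5 (Thr): best is ACC at 39.2.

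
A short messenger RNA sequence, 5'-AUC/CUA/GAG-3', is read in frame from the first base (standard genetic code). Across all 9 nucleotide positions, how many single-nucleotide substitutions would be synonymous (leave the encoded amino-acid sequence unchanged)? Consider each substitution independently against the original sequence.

7

Codon 1 (AUC, Ile): 2 synonymous substitutions.
Codon 2 (CUA, Leu): 4 synonymous substitutions.
Codon 3 (GAG, Glu): 1 synonymous substitution.
Total: 2 + 4 + 1 = 7.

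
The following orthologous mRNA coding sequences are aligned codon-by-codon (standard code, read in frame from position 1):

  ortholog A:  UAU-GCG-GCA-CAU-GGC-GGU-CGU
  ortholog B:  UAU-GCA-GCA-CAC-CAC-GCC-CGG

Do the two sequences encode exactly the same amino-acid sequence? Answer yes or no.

Codon 1: UAU Tyr / UAU Tyr — identical.
Codon 2: GCG Ala / GCA Ala — synonymous.
Codon 3: GCA Ala / GCA Ala — identical.
Codon 4: CAU His / CAC His — synonymous.
Codon 5: GGC Gly / CAC His — nonsynonymous.
Codon 6: GGU Gly / GCC Ala — nonsynonymous.
Codon 7: CGU Arg / CGG Arg — synonymous.
Nonsynonymous differences: 2 → different protein.

no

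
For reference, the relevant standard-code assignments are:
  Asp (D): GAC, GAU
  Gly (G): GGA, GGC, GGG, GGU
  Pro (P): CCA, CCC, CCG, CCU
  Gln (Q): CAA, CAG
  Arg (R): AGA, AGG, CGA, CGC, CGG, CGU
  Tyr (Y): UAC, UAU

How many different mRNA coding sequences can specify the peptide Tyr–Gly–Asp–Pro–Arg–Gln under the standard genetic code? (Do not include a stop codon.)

Tyr: 2 codons.
Gly: 4 codons.
Asp: 2 codons.
Pro: 4 codons.
Arg: 6 codons.
Gln: 2 codons.
2 × 4 × 2 × 4 × 6 × 2 = 768.

768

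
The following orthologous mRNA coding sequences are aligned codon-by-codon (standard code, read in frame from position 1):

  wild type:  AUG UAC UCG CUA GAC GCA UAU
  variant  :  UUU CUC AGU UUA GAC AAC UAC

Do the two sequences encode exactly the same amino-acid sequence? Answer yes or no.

no

Codon 1: AUG Met / UUU Phe — nonsynonymous.
Codon 2: UAC Tyr / CUC Leu — nonsynonymous.
Codon 3: UCG Ser / AGU Ser — synonymous.
Codon 4: CUA Leu / UUA Leu — synonymous.
Codon 5: GAC Asp / GAC Asp — identical.
Codon 6: GCA Ala / AAC Asn — nonsynonymous.
Codon 7: UAU Tyr / UAC Tyr — synonymous.
Nonsynonymous differences: 3 → different protein.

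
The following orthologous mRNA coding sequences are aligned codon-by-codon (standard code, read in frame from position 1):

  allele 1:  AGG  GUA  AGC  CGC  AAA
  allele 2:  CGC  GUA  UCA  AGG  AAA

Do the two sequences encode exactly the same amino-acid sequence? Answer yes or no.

Codon 1: AGG Arg / CGC Arg — synonymous.
Codon 2: GUA Val / GUA Val — identical.
Codon 3: AGC Ser / UCA Ser — synonymous.
Codon 4: CGC Arg / AGG Arg — synonymous.
Codon 5: AAA Lys / AAA Lys — identical.
Nonsynonymous differences: 0 → same protein.

yes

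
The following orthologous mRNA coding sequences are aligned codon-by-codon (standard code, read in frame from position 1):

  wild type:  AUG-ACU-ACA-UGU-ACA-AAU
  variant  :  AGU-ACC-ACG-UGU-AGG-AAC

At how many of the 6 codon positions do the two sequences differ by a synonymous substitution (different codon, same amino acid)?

Codon 1: AUG Met / AGU Ser — nonsynonymous.
Codon 2: ACU Thr / ACC Thr — synonymous.
Codon 3: ACA Thr / ACG Thr — synonymous.
Codon 4: UGU Cys / UGU Cys — identical.
Codon 5: ACA Thr / AGG Arg — nonsynonymous.
Codon 6: AAU Asn / AAC Asn — synonymous.
Synonymous differences: 3.

3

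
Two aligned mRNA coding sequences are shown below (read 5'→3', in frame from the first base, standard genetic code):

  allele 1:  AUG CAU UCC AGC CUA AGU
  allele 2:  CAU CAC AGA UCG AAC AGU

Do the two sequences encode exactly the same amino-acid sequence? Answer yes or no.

Codon 1: AUG Met / CAU His — nonsynonymous.
Codon 2: CAU His / CAC His — synonymous.
Codon 3: UCC Ser / AGA Arg — nonsynonymous.
Codon 4: AGC Ser / UCG Ser — synonymous.
Codon 5: CUA Leu / AAC Asn — nonsynonymous.
Codon 6: AGU Ser / AGU Ser — identical.
Nonsynonymous differences: 3 → different protein.

no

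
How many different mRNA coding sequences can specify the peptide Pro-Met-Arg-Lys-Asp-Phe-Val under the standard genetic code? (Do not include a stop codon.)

Pro: 4 codons.
Met: 1 codon.
Arg: 6 codons.
Lys: 2 codons.
Asp: 2 codons.
Phe: 2 codons.
Val: 4 codons.
4 × 1 × 6 × 2 × 2 × 2 × 4 = 768.

768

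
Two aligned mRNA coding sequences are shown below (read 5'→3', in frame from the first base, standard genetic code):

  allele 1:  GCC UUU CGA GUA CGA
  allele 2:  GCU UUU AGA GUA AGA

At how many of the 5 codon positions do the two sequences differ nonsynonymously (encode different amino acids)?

Codon 1: GCC Ala / GCU Ala — synonymous.
Codon 2: UUU Phe / UUU Phe — identical.
Codon 3: CGA Arg / AGA Arg — synonymous.
Codon 4: GUA Val / GUA Val — identical.
Codon 5: CGA Arg / AGA Arg — synonymous.
Nonsynonymous differences: 0.

0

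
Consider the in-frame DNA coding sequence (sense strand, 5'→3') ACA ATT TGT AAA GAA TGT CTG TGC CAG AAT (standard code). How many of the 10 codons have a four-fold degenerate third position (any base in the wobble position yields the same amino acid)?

2

Codon 1 ACA (Thr): third position 4-fold.
Codon 2 ATT (Ile): third position 3-fold.
Codon 3 TGT (Cys): third position 2-fold.
Codon 4 AAA (Lys): third position 2-fold.
Codon 5 GAA (Glu): third position 2-fold.
Codon 6 TGT (Cys): third position 2-fold.
Codon 7 CTG (Leu): third position 4-fold.
Codon 8 TGC (Cys): third position 2-fold.
Codon 9 CAG (Gln): third position 2-fold.
Codon 10 AAT (Asn): third position 2-fold.
Four-fold degenerate third positions: 2.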